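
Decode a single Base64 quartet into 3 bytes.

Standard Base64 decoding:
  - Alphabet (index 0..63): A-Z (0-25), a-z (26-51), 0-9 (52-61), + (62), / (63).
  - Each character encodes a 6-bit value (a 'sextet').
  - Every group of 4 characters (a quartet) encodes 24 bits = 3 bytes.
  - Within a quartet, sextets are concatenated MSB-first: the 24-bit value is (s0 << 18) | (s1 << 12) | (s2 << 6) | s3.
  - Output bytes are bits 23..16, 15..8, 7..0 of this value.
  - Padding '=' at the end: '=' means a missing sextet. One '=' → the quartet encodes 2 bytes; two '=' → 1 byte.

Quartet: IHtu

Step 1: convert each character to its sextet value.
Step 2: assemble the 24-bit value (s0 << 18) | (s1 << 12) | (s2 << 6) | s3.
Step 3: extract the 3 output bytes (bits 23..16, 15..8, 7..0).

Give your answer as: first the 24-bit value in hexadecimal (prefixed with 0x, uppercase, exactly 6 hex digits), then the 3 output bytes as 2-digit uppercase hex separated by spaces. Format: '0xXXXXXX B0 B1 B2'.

Answer: 0x207B6E 20 7B 6E

Derivation:
Sextets: I=8, H=7, t=45, u=46
24-bit: (8<<18) | (7<<12) | (45<<6) | 46
      = 0x200000 | 0x007000 | 0x000B40 | 0x00002E
      = 0x207B6E
Bytes: (v>>16)&0xFF=20, (v>>8)&0xFF=7B, v&0xFF=6E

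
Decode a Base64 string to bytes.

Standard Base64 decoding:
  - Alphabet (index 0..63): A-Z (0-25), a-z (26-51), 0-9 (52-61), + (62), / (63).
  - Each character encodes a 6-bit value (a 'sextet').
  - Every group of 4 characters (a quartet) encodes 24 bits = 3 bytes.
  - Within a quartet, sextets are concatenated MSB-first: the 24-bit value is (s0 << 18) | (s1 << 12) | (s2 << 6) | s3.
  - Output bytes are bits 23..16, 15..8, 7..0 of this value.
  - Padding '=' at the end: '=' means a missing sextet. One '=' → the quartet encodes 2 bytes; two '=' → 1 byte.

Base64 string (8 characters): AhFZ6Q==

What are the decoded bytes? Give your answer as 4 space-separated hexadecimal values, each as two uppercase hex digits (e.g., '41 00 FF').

After char 0 ('A'=0): chars_in_quartet=1 acc=0x0 bytes_emitted=0
After char 1 ('h'=33): chars_in_quartet=2 acc=0x21 bytes_emitted=0
After char 2 ('F'=5): chars_in_quartet=3 acc=0x845 bytes_emitted=0
After char 3 ('Z'=25): chars_in_quartet=4 acc=0x21159 -> emit 02 11 59, reset; bytes_emitted=3
After char 4 ('6'=58): chars_in_quartet=1 acc=0x3A bytes_emitted=3
After char 5 ('Q'=16): chars_in_quartet=2 acc=0xE90 bytes_emitted=3
Padding '==': partial quartet acc=0xE90 -> emit E9; bytes_emitted=4

Answer: 02 11 59 E9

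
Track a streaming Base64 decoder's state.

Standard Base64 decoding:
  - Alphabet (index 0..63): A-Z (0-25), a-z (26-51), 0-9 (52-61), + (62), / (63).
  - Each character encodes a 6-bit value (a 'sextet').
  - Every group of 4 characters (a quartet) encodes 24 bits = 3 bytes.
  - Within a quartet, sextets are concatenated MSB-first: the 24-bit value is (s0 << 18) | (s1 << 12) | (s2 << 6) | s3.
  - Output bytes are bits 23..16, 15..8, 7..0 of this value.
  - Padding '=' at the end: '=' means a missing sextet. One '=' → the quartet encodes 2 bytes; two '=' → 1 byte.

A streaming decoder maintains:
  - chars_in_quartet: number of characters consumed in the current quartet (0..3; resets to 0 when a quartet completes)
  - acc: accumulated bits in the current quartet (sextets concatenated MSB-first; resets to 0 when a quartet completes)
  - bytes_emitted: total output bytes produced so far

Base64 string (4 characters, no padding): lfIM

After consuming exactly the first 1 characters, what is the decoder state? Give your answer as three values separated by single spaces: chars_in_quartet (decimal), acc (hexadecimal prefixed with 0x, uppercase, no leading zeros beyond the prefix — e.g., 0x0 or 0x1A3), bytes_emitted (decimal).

Answer: 1 0x25 0

Derivation:
After char 0 ('l'=37): chars_in_quartet=1 acc=0x25 bytes_emitted=0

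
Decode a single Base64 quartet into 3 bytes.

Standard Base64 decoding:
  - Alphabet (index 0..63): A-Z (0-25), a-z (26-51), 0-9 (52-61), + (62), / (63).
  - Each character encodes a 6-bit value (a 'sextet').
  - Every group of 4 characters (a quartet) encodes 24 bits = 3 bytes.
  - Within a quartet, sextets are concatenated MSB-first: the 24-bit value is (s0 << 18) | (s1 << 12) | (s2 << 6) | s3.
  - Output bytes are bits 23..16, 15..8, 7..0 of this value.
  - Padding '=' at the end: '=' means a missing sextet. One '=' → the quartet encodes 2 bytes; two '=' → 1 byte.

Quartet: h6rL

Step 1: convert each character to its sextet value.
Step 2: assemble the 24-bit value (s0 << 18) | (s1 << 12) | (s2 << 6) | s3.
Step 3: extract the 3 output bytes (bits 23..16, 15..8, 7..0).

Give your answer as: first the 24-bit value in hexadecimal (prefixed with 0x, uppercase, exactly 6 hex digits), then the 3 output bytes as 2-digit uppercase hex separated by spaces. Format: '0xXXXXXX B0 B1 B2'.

Answer: 0x87AACB 87 AA CB

Derivation:
Sextets: h=33, 6=58, r=43, L=11
24-bit: (33<<18) | (58<<12) | (43<<6) | 11
      = 0x840000 | 0x03A000 | 0x000AC0 | 0x00000B
      = 0x87AACB
Bytes: (v>>16)&0xFF=87, (v>>8)&0xFF=AA, v&0xFF=CB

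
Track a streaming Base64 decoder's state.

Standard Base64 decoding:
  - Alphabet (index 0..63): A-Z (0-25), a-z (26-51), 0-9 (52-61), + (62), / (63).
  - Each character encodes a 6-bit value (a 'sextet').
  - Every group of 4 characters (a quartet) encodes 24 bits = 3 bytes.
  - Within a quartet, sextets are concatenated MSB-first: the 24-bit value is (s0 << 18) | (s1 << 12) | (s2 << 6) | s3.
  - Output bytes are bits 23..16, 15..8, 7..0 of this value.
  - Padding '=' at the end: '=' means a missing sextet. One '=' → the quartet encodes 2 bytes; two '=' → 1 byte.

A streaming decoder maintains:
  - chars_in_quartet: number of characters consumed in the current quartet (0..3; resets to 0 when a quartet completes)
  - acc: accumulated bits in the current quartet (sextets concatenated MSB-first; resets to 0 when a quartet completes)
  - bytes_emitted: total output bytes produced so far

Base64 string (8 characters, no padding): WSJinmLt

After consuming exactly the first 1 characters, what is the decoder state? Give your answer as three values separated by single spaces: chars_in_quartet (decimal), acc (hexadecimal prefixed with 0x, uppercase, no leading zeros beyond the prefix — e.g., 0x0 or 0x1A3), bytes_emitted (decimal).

Answer: 1 0x16 0

Derivation:
After char 0 ('W'=22): chars_in_quartet=1 acc=0x16 bytes_emitted=0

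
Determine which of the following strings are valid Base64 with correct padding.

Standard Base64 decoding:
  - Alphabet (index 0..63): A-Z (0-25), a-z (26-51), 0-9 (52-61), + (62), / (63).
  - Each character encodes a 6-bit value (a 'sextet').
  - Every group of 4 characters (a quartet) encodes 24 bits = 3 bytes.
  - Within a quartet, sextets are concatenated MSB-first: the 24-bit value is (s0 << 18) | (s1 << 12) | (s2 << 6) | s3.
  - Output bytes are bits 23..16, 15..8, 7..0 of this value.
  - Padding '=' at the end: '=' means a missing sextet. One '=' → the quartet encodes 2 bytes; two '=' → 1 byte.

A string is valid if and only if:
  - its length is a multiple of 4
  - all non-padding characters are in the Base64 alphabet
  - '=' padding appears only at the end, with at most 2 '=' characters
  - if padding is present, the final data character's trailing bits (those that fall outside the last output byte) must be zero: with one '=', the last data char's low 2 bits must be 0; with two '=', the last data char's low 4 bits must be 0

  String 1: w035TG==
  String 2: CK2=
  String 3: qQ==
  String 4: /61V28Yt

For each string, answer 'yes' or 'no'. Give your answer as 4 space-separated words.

String 1: 'w035TG==' → invalid (bad trailing bits)
String 2: 'CK2=' → invalid (bad trailing bits)
String 3: 'qQ==' → valid
String 4: '/61V28Yt' → valid

Answer: no no yes yes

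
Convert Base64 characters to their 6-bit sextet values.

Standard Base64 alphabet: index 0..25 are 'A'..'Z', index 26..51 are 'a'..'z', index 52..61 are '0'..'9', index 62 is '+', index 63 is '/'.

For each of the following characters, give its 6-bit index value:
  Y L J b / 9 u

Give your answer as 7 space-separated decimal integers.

'Y': A..Z range, ord('Y') − ord('A') = 24
'L': A..Z range, ord('L') − ord('A') = 11
'J': A..Z range, ord('J') − ord('A') = 9
'b': a..z range, 26 + ord('b') − ord('a') = 27
'/': index 63
'9': 0..9 range, 52 + ord('9') − ord('0') = 61
'u': a..z range, 26 + ord('u') − ord('a') = 46

Answer: 24 11 9 27 63 61 46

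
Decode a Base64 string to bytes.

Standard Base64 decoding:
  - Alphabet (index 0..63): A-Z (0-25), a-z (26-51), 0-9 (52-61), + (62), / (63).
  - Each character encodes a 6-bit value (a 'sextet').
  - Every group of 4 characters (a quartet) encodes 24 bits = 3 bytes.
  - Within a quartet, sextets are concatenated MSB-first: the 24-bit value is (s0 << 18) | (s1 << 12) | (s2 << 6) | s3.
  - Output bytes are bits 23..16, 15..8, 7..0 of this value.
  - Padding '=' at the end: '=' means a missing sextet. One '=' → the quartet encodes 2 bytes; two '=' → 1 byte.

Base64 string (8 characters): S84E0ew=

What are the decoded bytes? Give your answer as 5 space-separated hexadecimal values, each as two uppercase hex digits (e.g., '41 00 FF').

Answer: 4B CE 04 D1 EC

Derivation:
After char 0 ('S'=18): chars_in_quartet=1 acc=0x12 bytes_emitted=0
After char 1 ('8'=60): chars_in_quartet=2 acc=0x4BC bytes_emitted=0
After char 2 ('4'=56): chars_in_quartet=3 acc=0x12F38 bytes_emitted=0
After char 3 ('E'=4): chars_in_quartet=4 acc=0x4BCE04 -> emit 4B CE 04, reset; bytes_emitted=3
After char 4 ('0'=52): chars_in_quartet=1 acc=0x34 bytes_emitted=3
After char 5 ('e'=30): chars_in_quartet=2 acc=0xD1E bytes_emitted=3
After char 6 ('w'=48): chars_in_quartet=3 acc=0x347B0 bytes_emitted=3
Padding '=': partial quartet acc=0x347B0 -> emit D1 EC; bytes_emitted=5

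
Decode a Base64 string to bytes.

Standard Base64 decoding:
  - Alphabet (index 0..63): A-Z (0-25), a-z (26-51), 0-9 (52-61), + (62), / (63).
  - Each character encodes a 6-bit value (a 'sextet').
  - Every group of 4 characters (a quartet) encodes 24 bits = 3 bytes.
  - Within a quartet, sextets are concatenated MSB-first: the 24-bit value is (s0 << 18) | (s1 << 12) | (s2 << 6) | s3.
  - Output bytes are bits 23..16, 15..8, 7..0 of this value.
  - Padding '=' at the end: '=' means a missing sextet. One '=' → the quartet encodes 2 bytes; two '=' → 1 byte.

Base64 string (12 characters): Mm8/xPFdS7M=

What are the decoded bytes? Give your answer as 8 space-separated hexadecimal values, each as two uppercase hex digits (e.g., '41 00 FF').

Answer: 32 6F 3F C4 F1 5D 4B B3

Derivation:
After char 0 ('M'=12): chars_in_quartet=1 acc=0xC bytes_emitted=0
After char 1 ('m'=38): chars_in_quartet=2 acc=0x326 bytes_emitted=0
After char 2 ('8'=60): chars_in_quartet=3 acc=0xC9BC bytes_emitted=0
After char 3 ('/'=63): chars_in_quartet=4 acc=0x326F3F -> emit 32 6F 3F, reset; bytes_emitted=3
After char 4 ('x'=49): chars_in_quartet=1 acc=0x31 bytes_emitted=3
After char 5 ('P'=15): chars_in_quartet=2 acc=0xC4F bytes_emitted=3
After char 6 ('F'=5): chars_in_quartet=3 acc=0x313C5 bytes_emitted=3
After char 7 ('d'=29): chars_in_quartet=4 acc=0xC4F15D -> emit C4 F1 5D, reset; bytes_emitted=6
After char 8 ('S'=18): chars_in_quartet=1 acc=0x12 bytes_emitted=6
After char 9 ('7'=59): chars_in_quartet=2 acc=0x4BB bytes_emitted=6
After char 10 ('M'=12): chars_in_quartet=3 acc=0x12ECC bytes_emitted=6
Padding '=': partial quartet acc=0x12ECC -> emit 4B B3; bytes_emitted=8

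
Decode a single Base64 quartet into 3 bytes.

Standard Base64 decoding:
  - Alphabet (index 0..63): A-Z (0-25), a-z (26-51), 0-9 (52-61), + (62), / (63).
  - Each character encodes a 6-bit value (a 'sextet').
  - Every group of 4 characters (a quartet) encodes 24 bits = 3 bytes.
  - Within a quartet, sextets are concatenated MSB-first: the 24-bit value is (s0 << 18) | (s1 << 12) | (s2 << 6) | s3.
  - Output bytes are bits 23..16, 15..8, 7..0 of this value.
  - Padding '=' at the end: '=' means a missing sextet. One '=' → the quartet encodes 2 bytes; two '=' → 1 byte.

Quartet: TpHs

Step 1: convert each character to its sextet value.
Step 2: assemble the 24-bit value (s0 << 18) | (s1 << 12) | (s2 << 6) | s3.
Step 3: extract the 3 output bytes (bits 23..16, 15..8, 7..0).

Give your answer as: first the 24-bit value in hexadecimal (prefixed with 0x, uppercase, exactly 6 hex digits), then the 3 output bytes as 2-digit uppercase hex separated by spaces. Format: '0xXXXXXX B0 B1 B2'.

Answer: 0x4E91EC 4E 91 EC

Derivation:
Sextets: T=19, p=41, H=7, s=44
24-bit: (19<<18) | (41<<12) | (7<<6) | 44
      = 0x4C0000 | 0x029000 | 0x0001C0 | 0x00002C
      = 0x4E91EC
Bytes: (v>>16)&0xFF=4E, (v>>8)&0xFF=91, v&0xFF=EC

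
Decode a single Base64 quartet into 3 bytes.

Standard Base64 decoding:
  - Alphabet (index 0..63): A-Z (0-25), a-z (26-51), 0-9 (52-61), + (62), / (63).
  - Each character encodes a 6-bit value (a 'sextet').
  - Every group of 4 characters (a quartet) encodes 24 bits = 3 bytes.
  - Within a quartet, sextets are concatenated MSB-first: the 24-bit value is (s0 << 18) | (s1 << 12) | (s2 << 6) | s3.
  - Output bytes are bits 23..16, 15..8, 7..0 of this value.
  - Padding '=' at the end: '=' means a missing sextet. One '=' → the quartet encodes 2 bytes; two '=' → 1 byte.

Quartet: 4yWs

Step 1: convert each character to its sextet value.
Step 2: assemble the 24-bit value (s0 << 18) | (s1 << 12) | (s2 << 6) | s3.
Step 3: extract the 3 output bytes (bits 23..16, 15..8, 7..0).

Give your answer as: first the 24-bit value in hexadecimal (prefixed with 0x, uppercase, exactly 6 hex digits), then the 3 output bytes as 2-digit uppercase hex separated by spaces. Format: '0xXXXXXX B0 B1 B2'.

Answer: 0xE325AC E3 25 AC

Derivation:
Sextets: 4=56, y=50, W=22, s=44
24-bit: (56<<18) | (50<<12) | (22<<6) | 44
      = 0xE00000 | 0x032000 | 0x000580 | 0x00002C
      = 0xE325AC
Bytes: (v>>16)&0xFF=E3, (v>>8)&0xFF=25, v&0xFF=AC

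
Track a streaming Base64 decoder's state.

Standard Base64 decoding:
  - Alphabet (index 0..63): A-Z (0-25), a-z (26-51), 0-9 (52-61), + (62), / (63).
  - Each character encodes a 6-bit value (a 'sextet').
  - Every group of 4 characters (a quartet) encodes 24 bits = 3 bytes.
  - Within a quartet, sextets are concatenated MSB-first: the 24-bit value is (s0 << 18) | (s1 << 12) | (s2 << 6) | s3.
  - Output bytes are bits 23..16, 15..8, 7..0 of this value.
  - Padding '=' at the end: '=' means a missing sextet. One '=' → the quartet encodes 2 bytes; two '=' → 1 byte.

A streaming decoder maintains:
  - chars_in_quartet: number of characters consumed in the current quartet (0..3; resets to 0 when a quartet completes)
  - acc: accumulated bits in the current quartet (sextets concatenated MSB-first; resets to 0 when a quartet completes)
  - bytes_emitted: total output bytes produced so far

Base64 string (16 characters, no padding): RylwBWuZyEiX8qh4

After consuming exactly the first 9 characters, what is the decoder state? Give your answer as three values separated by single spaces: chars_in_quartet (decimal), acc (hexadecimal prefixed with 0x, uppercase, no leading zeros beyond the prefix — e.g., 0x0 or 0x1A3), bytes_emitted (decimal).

Answer: 1 0x32 6

Derivation:
After char 0 ('R'=17): chars_in_quartet=1 acc=0x11 bytes_emitted=0
After char 1 ('y'=50): chars_in_quartet=2 acc=0x472 bytes_emitted=0
After char 2 ('l'=37): chars_in_quartet=3 acc=0x11CA5 bytes_emitted=0
After char 3 ('w'=48): chars_in_quartet=4 acc=0x472970 -> emit 47 29 70, reset; bytes_emitted=3
After char 4 ('B'=1): chars_in_quartet=1 acc=0x1 bytes_emitted=3
After char 5 ('W'=22): chars_in_quartet=2 acc=0x56 bytes_emitted=3
After char 6 ('u'=46): chars_in_quartet=3 acc=0x15AE bytes_emitted=3
After char 7 ('Z'=25): chars_in_quartet=4 acc=0x56B99 -> emit 05 6B 99, reset; bytes_emitted=6
After char 8 ('y'=50): chars_in_quartet=1 acc=0x32 bytes_emitted=6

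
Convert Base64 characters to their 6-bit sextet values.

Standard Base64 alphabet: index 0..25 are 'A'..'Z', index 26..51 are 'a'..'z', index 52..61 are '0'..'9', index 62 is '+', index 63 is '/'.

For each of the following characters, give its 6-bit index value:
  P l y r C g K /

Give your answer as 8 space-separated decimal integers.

Answer: 15 37 50 43 2 32 10 63

Derivation:
'P': A..Z range, ord('P') − ord('A') = 15
'l': a..z range, 26 + ord('l') − ord('a') = 37
'y': a..z range, 26 + ord('y') − ord('a') = 50
'r': a..z range, 26 + ord('r') − ord('a') = 43
'C': A..Z range, ord('C') − ord('A') = 2
'g': a..z range, 26 + ord('g') − ord('a') = 32
'K': A..Z range, ord('K') − ord('A') = 10
'/': index 63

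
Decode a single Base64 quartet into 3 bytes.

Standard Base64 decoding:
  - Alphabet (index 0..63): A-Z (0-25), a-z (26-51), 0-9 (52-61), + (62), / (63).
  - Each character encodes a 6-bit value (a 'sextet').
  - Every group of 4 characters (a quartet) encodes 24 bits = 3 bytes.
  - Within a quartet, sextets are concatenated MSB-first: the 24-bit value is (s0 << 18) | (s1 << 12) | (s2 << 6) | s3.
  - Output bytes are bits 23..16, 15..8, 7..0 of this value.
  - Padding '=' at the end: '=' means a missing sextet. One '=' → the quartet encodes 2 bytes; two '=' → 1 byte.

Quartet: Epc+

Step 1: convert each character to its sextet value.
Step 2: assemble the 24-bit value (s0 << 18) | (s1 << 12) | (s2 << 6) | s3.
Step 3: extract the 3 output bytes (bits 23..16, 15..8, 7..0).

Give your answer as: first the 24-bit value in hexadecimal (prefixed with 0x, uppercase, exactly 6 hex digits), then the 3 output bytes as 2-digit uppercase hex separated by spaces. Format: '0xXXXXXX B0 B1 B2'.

Sextets: E=4, p=41, c=28, +=62
24-bit: (4<<18) | (41<<12) | (28<<6) | 62
      = 0x100000 | 0x029000 | 0x000700 | 0x00003E
      = 0x12973E
Bytes: (v>>16)&0xFF=12, (v>>8)&0xFF=97, v&0xFF=3E

Answer: 0x12973E 12 97 3E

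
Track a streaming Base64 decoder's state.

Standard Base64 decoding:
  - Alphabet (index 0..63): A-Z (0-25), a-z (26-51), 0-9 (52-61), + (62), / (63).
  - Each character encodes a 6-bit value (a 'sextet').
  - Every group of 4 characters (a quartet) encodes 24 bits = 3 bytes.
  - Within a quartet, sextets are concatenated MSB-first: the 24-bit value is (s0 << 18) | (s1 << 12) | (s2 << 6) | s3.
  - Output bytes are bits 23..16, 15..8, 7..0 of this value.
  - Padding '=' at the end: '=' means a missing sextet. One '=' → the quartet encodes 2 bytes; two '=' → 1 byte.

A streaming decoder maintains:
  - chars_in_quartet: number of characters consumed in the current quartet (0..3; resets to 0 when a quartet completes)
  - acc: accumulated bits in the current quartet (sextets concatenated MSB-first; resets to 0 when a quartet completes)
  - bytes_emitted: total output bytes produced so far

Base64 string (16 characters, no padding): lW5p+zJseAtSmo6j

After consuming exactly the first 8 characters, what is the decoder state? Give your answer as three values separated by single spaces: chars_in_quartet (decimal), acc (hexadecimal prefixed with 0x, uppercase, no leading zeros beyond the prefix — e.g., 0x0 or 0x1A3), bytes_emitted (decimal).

After char 0 ('l'=37): chars_in_quartet=1 acc=0x25 bytes_emitted=0
After char 1 ('W'=22): chars_in_quartet=2 acc=0x956 bytes_emitted=0
After char 2 ('5'=57): chars_in_quartet=3 acc=0x255B9 bytes_emitted=0
After char 3 ('p'=41): chars_in_quartet=4 acc=0x956E69 -> emit 95 6E 69, reset; bytes_emitted=3
After char 4 ('+'=62): chars_in_quartet=1 acc=0x3E bytes_emitted=3
After char 5 ('z'=51): chars_in_quartet=2 acc=0xFB3 bytes_emitted=3
After char 6 ('J'=9): chars_in_quartet=3 acc=0x3ECC9 bytes_emitted=3
After char 7 ('s'=44): chars_in_quartet=4 acc=0xFB326C -> emit FB 32 6C, reset; bytes_emitted=6

Answer: 0 0x0 6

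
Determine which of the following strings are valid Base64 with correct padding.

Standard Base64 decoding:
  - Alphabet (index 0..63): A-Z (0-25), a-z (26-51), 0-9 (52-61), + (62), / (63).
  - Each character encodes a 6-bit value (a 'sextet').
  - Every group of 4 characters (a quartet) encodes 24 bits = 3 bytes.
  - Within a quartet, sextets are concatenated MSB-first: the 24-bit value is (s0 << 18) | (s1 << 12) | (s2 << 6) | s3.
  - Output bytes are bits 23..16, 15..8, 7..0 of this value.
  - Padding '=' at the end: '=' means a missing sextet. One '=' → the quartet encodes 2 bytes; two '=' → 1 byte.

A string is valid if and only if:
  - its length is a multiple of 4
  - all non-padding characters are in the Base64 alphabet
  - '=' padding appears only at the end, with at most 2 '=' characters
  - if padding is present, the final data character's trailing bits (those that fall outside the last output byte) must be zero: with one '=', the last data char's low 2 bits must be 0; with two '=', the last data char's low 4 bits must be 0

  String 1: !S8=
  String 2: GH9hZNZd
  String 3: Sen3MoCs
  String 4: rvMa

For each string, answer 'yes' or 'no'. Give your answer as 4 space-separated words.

Answer: no yes yes yes

Derivation:
String 1: '!S8=' → invalid (bad char(s): ['!'])
String 2: 'GH9hZNZd' → valid
String 3: 'Sen3MoCs' → valid
String 4: 'rvMa' → valid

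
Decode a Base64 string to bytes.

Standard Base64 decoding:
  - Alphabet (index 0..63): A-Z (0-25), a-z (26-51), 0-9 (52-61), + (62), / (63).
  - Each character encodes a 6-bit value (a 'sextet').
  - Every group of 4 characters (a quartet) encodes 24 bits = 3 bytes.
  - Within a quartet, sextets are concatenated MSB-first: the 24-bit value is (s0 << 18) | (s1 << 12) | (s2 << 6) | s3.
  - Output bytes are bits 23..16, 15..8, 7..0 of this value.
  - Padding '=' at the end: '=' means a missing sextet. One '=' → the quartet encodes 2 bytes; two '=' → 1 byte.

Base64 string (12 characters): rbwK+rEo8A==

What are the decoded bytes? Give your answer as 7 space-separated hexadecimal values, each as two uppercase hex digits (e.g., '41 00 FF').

After char 0 ('r'=43): chars_in_quartet=1 acc=0x2B bytes_emitted=0
After char 1 ('b'=27): chars_in_quartet=2 acc=0xADB bytes_emitted=0
After char 2 ('w'=48): chars_in_quartet=3 acc=0x2B6F0 bytes_emitted=0
After char 3 ('K'=10): chars_in_quartet=4 acc=0xADBC0A -> emit AD BC 0A, reset; bytes_emitted=3
After char 4 ('+'=62): chars_in_quartet=1 acc=0x3E bytes_emitted=3
After char 5 ('r'=43): chars_in_quartet=2 acc=0xFAB bytes_emitted=3
After char 6 ('E'=4): chars_in_quartet=3 acc=0x3EAC4 bytes_emitted=3
After char 7 ('o'=40): chars_in_quartet=4 acc=0xFAB128 -> emit FA B1 28, reset; bytes_emitted=6
After char 8 ('8'=60): chars_in_quartet=1 acc=0x3C bytes_emitted=6
After char 9 ('A'=0): chars_in_quartet=2 acc=0xF00 bytes_emitted=6
Padding '==': partial quartet acc=0xF00 -> emit F0; bytes_emitted=7

Answer: AD BC 0A FA B1 28 F0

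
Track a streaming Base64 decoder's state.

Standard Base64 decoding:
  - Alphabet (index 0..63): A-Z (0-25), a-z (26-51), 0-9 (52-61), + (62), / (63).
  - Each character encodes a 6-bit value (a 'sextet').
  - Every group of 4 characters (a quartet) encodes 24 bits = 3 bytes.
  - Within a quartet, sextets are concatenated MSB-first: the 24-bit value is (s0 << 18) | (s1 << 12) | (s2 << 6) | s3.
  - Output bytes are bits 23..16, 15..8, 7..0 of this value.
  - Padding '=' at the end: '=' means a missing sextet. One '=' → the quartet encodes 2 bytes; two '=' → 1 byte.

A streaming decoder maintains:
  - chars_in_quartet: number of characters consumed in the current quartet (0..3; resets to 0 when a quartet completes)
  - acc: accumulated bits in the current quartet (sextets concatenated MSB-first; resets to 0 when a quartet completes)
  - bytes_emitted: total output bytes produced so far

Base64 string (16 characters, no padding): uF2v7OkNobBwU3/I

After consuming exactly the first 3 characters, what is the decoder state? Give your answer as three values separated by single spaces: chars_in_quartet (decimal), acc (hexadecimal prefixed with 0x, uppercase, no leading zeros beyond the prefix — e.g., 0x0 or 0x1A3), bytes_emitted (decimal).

Answer: 3 0x2E176 0

Derivation:
After char 0 ('u'=46): chars_in_quartet=1 acc=0x2E bytes_emitted=0
After char 1 ('F'=5): chars_in_quartet=2 acc=0xB85 bytes_emitted=0
After char 2 ('2'=54): chars_in_quartet=3 acc=0x2E176 bytes_emitted=0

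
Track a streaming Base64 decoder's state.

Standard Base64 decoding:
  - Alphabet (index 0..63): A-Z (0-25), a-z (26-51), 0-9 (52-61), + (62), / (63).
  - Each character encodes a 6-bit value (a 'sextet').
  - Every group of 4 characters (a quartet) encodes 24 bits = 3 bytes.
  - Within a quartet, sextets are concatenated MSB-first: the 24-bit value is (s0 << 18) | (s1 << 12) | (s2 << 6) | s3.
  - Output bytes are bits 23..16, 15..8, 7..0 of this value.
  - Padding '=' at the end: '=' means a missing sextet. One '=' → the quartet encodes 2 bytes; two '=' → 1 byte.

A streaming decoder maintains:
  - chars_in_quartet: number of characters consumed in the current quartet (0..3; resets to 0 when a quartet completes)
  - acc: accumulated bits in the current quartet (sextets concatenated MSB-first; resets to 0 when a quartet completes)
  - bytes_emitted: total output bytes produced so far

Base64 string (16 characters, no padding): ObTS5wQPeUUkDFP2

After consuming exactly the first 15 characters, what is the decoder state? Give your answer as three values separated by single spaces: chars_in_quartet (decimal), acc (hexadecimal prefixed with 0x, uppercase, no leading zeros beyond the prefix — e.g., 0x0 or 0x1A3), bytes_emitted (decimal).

After char 0 ('O'=14): chars_in_quartet=1 acc=0xE bytes_emitted=0
After char 1 ('b'=27): chars_in_quartet=2 acc=0x39B bytes_emitted=0
After char 2 ('T'=19): chars_in_quartet=3 acc=0xE6D3 bytes_emitted=0
After char 3 ('S'=18): chars_in_quartet=4 acc=0x39B4D2 -> emit 39 B4 D2, reset; bytes_emitted=3
After char 4 ('5'=57): chars_in_quartet=1 acc=0x39 bytes_emitted=3
After char 5 ('w'=48): chars_in_quartet=2 acc=0xE70 bytes_emitted=3
After char 6 ('Q'=16): chars_in_quartet=3 acc=0x39C10 bytes_emitted=3
After char 7 ('P'=15): chars_in_quartet=4 acc=0xE7040F -> emit E7 04 0F, reset; bytes_emitted=6
After char 8 ('e'=30): chars_in_quartet=1 acc=0x1E bytes_emitted=6
After char 9 ('U'=20): chars_in_quartet=2 acc=0x794 bytes_emitted=6
After char 10 ('U'=20): chars_in_quartet=3 acc=0x1E514 bytes_emitted=6
After char 11 ('k'=36): chars_in_quartet=4 acc=0x794524 -> emit 79 45 24, reset; bytes_emitted=9
After char 12 ('D'=3): chars_in_quartet=1 acc=0x3 bytes_emitted=9
After char 13 ('F'=5): chars_in_quartet=2 acc=0xC5 bytes_emitted=9
After char 14 ('P'=15): chars_in_quartet=3 acc=0x314F bytes_emitted=9

Answer: 3 0x314F 9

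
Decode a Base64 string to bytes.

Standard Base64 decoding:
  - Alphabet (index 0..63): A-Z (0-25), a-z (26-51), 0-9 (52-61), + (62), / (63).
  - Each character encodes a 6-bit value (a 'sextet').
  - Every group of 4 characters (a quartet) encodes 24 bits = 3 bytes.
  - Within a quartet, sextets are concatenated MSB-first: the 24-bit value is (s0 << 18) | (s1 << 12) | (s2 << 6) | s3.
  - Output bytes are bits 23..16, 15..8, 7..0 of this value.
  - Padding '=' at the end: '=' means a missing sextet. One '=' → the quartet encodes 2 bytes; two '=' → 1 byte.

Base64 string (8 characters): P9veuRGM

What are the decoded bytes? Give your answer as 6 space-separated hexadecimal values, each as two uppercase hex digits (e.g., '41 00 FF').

After char 0 ('P'=15): chars_in_quartet=1 acc=0xF bytes_emitted=0
After char 1 ('9'=61): chars_in_quartet=2 acc=0x3FD bytes_emitted=0
After char 2 ('v'=47): chars_in_quartet=3 acc=0xFF6F bytes_emitted=0
After char 3 ('e'=30): chars_in_quartet=4 acc=0x3FDBDE -> emit 3F DB DE, reset; bytes_emitted=3
After char 4 ('u'=46): chars_in_quartet=1 acc=0x2E bytes_emitted=3
After char 5 ('R'=17): chars_in_quartet=2 acc=0xB91 bytes_emitted=3
After char 6 ('G'=6): chars_in_quartet=3 acc=0x2E446 bytes_emitted=3
After char 7 ('M'=12): chars_in_quartet=4 acc=0xB9118C -> emit B9 11 8C, reset; bytes_emitted=6

Answer: 3F DB DE B9 11 8C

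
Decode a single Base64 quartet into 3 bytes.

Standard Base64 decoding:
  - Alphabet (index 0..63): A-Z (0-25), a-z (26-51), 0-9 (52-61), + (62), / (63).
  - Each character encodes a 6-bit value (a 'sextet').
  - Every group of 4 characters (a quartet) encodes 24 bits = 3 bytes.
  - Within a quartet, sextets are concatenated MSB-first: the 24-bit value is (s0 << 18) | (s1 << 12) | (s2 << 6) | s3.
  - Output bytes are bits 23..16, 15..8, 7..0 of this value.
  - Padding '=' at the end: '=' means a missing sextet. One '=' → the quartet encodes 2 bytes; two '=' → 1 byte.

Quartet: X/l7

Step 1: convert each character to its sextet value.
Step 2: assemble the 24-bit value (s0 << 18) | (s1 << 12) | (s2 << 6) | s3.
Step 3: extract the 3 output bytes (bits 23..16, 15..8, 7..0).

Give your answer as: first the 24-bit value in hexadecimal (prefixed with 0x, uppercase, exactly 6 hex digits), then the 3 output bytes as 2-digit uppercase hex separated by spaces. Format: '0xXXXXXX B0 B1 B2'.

Answer: 0x5FF97B 5F F9 7B

Derivation:
Sextets: X=23, /=63, l=37, 7=59
24-bit: (23<<18) | (63<<12) | (37<<6) | 59
      = 0x5C0000 | 0x03F000 | 0x000940 | 0x00003B
      = 0x5FF97B
Bytes: (v>>16)&0xFF=5F, (v>>8)&0xFF=F9, v&0xFF=7B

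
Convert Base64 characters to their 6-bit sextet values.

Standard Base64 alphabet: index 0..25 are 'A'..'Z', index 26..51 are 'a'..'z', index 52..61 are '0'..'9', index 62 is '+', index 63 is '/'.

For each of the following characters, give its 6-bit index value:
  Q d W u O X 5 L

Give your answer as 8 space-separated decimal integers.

'Q': A..Z range, ord('Q') − ord('A') = 16
'd': a..z range, 26 + ord('d') − ord('a') = 29
'W': A..Z range, ord('W') − ord('A') = 22
'u': a..z range, 26 + ord('u') − ord('a') = 46
'O': A..Z range, ord('O') − ord('A') = 14
'X': A..Z range, ord('X') − ord('A') = 23
'5': 0..9 range, 52 + ord('5') − ord('0') = 57
'L': A..Z range, ord('L') − ord('A') = 11

Answer: 16 29 22 46 14 23 57 11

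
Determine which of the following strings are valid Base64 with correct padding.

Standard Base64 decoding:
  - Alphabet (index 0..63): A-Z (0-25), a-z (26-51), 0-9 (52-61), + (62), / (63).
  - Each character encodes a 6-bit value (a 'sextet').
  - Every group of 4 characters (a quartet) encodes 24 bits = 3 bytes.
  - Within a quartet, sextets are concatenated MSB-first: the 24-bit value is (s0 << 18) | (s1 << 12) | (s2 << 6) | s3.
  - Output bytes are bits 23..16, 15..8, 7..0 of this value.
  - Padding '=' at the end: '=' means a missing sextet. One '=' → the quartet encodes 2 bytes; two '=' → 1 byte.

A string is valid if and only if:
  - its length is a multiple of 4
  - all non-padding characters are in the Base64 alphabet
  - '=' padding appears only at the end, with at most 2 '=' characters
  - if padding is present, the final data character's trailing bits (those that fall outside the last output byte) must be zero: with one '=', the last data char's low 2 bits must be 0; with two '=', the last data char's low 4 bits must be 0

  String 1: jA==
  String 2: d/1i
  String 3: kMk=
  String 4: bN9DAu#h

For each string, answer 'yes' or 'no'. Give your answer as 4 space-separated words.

Answer: yes yes yes no

Derivation:
String 1: 'jA==' → valid
String 2: 'd/1i' → valid
String 3: 'kMk=' → valid
String 4: 'bN9DAu#h' → invalid (bad char(s): ['#'])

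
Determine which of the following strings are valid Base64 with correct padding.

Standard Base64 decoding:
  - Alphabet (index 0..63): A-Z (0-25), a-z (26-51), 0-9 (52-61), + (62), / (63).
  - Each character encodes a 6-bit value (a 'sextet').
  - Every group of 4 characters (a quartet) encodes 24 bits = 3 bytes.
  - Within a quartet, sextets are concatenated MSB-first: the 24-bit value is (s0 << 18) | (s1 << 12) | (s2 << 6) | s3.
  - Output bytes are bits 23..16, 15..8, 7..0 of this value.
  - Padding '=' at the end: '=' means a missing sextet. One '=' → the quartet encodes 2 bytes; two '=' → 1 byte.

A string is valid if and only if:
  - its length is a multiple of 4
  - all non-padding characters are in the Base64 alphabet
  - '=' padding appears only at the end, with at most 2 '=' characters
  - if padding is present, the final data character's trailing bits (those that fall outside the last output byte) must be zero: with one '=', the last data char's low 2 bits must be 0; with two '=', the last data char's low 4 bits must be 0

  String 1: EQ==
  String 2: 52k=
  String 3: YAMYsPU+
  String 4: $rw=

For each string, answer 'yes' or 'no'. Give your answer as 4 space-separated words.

String 1: 'EQ==' → valid
String 2: '52k=' → valid
String 3: 'YAMYsPU+' → valid
String 4: '$rw=' → invalid (bad char(s): ['$'])

Answer: yes yes yes no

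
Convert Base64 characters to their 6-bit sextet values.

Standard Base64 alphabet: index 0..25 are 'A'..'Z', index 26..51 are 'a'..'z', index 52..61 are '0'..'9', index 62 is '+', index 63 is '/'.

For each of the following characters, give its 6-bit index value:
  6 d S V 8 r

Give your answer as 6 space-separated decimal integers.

Answer: 58 29 18 21 60 43

Derivation:
'6': 0..9 range, 52 + ord('6') − ord('0') = 58
'd': a..z range, 26 + ord('d') − ord('a') = 29
'S': A..Z range, ord('S') − ord('A') = 18
'V': A..Z range, ord('V') − ord('A') = 21
'8': 0..9 range, 52 + ord('8') − ord('0') = 60
'r': a..z range, 26 + ord('r') − ord('a') = 43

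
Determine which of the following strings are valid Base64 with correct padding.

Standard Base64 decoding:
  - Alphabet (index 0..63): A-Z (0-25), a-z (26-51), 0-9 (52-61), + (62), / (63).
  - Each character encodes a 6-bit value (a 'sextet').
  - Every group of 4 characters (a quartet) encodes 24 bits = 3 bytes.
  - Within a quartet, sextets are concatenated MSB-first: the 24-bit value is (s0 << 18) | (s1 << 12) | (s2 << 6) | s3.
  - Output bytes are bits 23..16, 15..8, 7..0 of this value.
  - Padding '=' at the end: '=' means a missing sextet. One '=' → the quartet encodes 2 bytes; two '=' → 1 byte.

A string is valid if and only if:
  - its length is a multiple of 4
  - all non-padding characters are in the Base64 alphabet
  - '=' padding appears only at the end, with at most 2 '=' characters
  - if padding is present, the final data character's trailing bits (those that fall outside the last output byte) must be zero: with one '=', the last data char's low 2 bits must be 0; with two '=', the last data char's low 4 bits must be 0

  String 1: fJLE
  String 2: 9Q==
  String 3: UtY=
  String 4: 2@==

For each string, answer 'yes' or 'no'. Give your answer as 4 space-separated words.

Answer: yes yes yes no

Derivation:
String 1: 'fJLE' → valid
String 2: '9Q==' → valid
String 3: 'UtY=' → valid
String 4: '2@==' → invalid (bad char(s): ['@'])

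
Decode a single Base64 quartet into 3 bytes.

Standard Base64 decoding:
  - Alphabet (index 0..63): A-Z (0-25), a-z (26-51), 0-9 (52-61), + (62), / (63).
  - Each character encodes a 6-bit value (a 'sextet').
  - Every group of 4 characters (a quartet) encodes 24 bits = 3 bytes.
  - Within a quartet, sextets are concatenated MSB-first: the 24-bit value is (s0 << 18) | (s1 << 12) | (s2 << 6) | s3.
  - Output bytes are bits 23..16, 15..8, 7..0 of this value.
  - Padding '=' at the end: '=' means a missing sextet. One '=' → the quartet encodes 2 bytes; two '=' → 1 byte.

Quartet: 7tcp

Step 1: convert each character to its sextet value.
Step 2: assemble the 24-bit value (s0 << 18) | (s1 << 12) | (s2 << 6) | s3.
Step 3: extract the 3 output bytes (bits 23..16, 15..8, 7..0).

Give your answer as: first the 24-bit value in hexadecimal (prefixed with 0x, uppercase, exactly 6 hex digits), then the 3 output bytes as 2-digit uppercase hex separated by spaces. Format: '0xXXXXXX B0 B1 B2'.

Answer: 0xEED729 EE D7 29

Derivation:
Sextets: 7=59, t=45, c=28, p=41
24-bit: (59<<18) | (45<<12) | (28<<6) | 41
      = 0xEC0000 | 0x02D000 | 0x000700 | 0x000029
      = 0xEED729
Bytes: (v>>16)&0xFF=EE, (v>>8)&0xFF=D7, v&0xFF=29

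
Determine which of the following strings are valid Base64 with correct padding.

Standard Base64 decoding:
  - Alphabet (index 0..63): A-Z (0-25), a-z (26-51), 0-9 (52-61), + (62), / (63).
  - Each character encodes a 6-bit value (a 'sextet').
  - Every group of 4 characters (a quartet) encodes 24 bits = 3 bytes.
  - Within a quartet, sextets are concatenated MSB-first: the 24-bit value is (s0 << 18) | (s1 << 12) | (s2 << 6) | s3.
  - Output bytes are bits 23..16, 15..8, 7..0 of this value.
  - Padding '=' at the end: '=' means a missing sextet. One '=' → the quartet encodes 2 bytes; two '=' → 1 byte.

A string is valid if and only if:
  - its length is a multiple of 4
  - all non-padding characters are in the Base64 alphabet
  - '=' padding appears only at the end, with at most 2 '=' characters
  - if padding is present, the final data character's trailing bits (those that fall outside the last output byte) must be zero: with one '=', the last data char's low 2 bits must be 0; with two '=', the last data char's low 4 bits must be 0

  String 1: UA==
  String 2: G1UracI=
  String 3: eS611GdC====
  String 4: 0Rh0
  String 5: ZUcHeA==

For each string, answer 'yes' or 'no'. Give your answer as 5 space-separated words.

String 1: 'UA==' → valid
String 2: 'G1UracI=' → valid
String 3: 'eS611GdC====' → invalid (4 pad chars (max 2))
String 4: '0Rh0' → valid
String 5: 'ZUcHeA==' → valid

Answer: yes yes no yes yes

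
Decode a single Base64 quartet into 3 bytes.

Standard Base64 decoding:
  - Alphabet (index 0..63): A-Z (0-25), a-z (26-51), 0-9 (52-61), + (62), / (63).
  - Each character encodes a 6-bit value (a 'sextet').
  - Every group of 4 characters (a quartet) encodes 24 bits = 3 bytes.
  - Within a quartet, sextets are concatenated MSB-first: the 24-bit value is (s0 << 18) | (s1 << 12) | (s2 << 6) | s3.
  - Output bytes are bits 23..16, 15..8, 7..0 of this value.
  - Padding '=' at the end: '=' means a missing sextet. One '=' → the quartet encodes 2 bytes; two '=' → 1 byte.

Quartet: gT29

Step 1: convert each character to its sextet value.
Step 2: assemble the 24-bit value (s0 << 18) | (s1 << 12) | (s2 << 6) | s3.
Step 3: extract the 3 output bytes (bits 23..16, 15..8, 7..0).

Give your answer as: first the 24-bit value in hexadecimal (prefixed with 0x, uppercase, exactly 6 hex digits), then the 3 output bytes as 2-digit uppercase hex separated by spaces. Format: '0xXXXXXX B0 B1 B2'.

Sextets: g=32, T=19, 2=54, 9=61
24-bit: (32<<18) | (19<<12) | (54<<6) | 61
      = 0x800000 | 0x013000 | 0x000D80 | 0x00003D
      = 0x813DBD
Bytes: (v>>16)&0xFF=81, (v>>8)&0xFF=3D, v&0xFF=BD

Answer: 0x813DBD 81 3D BD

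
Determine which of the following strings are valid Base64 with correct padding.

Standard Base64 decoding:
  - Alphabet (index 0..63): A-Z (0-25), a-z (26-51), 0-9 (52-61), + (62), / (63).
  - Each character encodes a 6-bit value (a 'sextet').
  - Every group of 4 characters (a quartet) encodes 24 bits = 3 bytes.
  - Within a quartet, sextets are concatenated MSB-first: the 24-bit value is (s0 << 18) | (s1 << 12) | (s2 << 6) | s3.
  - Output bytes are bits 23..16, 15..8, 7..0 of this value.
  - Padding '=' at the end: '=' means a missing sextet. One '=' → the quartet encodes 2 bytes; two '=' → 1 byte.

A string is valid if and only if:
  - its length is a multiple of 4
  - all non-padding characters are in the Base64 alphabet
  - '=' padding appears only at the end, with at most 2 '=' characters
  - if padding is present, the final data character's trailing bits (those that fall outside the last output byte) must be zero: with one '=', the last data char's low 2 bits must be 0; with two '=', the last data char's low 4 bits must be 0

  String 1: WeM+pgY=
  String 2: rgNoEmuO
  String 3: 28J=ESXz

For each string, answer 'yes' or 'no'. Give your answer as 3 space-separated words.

String 1: 'WeM+pgY=' → valid
String 2: 'rgNoEmuO' → valid
String 3: '28J=ESXz' → invalid (bad char(s): ['=']; '=' in middle)

Answer: yes yes no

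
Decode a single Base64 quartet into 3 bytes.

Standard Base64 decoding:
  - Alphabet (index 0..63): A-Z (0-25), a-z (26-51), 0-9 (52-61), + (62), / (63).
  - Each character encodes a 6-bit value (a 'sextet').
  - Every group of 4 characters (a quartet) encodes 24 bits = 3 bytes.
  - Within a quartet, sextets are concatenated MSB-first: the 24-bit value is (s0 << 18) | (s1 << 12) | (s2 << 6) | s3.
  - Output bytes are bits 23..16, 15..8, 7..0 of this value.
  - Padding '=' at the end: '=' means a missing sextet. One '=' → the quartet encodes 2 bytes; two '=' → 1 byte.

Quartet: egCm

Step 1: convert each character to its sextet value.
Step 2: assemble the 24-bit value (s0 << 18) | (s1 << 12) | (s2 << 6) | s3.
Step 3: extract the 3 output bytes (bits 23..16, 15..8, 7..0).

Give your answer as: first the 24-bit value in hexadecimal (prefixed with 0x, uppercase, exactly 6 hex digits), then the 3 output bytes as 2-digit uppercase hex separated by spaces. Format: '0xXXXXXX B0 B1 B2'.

Sextets: e=30, g=32, C=2, m=38
24-bit: (30<<18) | (32<<12) | (2<<6) | 38
      = 0x780000 | 0x020000 | 0x000080 | 0x000026
      = 0x7A00A6
Bytes: (v>>16)&0xFF=7A, (v>>8)&0xFF=00, v&0xFF=A6

Answer: 0x7A00A6 7A 00 A6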